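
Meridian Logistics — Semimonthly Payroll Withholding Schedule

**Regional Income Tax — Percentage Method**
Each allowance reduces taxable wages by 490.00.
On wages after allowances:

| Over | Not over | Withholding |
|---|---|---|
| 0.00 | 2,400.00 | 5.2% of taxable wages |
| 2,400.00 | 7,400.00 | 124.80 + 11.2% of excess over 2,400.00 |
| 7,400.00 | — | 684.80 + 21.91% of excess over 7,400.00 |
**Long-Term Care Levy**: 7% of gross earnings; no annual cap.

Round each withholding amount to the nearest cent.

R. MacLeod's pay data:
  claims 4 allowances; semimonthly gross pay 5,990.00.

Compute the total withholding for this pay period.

726.66

Regional Income Tax: taxable = 5,990.00 − 4×490.00 = 4,030.00
  124.80 + 11.2% × (4,030.00 − 2,400.00) = 124.80 + 11.2% × 1,630.00 = 307.36
Long-Term Care Levy: 7% × 5,990.00 = 419.30
Total: 307.36 + 419.30 = 726.66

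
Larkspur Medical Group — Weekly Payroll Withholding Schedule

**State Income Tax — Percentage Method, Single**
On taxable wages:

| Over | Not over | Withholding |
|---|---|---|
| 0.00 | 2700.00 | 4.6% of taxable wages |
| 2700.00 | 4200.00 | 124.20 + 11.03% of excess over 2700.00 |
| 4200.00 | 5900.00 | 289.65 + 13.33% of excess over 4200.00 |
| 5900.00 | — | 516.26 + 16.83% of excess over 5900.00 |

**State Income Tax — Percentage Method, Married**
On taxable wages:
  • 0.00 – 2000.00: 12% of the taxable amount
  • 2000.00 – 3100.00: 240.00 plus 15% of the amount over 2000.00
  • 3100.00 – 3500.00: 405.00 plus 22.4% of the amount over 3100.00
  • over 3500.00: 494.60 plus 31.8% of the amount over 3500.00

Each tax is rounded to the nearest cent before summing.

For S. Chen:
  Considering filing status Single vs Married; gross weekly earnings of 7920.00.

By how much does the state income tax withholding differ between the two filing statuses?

State Income Tax (Single): taxable = 7920.00
  516.26 + 16.83% × (7920.00 − 5900.00) = 516.26 + 16.83% × 2020.00 = 856.23
State Income Tax (Married): taxable = 7920.00
  494.60 + 31.8% × (7920.00 − 3500.00) = 494.60 + 31.8% × 4420.00 = 1900.16
Difference: |856.23 − 1900.16| = 1043.93 (higher under Married)

1043.93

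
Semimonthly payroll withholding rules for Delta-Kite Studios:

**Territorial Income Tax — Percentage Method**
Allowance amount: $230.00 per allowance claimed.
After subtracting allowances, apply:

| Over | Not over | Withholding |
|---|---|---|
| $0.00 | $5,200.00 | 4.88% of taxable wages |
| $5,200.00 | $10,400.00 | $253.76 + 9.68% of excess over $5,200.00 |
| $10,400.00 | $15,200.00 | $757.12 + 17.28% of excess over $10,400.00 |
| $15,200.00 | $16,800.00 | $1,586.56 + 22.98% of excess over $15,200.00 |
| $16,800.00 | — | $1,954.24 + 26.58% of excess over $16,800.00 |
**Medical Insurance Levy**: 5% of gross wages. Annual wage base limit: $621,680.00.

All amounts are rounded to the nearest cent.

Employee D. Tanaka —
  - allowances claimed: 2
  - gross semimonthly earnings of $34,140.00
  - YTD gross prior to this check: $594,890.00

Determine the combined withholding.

$7,780.44

Territorial Income Tax: taxable = $34,140.00 − 2×$230.00 = $33,680.00
  $1,954.24 + 26.58% × ($33,680.00 − $16,800.00) = $1,954.24 + 26.58% × $16,880.00 = $6,440.94
Medical Insurance Levy: cap $621,680.00 − YTD $594,890.00 = $26,790.00 subject; 5% × $26,790.00 = $1,339.50
Total: $6,440.94 + $1,339.50 = $7,780.44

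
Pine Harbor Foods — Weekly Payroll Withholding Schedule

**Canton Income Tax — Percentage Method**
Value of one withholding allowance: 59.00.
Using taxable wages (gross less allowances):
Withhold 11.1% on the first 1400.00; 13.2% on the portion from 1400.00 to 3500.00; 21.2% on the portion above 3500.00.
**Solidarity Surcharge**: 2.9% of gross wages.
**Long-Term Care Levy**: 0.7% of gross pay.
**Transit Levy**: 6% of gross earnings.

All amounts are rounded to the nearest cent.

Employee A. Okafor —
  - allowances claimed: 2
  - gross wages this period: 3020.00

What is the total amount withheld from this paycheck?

643.58

Canton Income Tax: taxable = 3020.00 − 2×59.00 = 2902.00
  155.40 + 13.2% × (2902.00 − 1400.00) = 155.40 + 13.2% × 1502.00 = 353.66
Solidarity Surcharge: 2.9% × 3020.00 = 87.58
Long-Term Care Levy: 0.7% × 3020.00 = 21.14
Transit Levy: 6% × 3020.00 = 181.20
Total: 353.66 + 87.58 + 21.14 + 181.20 = 643.58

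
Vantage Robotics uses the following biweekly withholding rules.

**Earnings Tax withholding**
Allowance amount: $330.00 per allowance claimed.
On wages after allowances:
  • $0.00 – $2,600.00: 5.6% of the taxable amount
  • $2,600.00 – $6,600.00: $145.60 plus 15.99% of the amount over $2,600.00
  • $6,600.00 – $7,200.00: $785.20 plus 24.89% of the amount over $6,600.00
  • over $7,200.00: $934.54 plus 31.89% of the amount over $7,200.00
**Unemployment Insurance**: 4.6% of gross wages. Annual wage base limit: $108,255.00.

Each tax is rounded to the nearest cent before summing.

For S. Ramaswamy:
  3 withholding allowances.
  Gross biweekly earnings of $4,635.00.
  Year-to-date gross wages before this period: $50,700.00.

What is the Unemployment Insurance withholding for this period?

$213.21

Unemployment Insurance: 4.6% × $4,635.00 = $213.21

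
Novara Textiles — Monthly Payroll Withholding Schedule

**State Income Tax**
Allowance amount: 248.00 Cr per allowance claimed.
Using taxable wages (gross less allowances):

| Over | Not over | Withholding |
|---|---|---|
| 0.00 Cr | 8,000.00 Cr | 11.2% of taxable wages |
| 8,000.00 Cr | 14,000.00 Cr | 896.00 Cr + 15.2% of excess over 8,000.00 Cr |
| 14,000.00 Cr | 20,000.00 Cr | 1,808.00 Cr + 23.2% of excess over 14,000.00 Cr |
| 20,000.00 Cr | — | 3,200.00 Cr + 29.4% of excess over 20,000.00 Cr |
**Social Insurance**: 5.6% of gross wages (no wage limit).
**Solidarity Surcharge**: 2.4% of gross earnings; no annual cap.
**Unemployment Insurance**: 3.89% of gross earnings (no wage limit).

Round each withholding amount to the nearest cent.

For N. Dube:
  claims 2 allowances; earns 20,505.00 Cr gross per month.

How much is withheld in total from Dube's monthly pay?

5,640.69 Cr

State Income Tax: taxable = 20,505.00 Cr − 2×248.00 Cr = 20,009.00 Cr
  3,200.00 Cr + 29.4% × (20,009.00 Cr − 20,000.00 Cr) = 3,200.00 Cr + 29.4% × 9.00 Cr = 3,202.65 Cr
Social Insurance: 5.6% × 20,505.00 Cr = 1,148.28 Cr
Solidarity Surcharge: 2.4% × 20,505.00 Cr = 492.12 Cr
Unemployment Insurance: 3.89% × 20,505.00 Cr = 797.64 Cr
Total: 3,202.65 Cr + 1,148.28 Cr + 492.12 Cr + 797.64 Cr = 5,640.69 Cr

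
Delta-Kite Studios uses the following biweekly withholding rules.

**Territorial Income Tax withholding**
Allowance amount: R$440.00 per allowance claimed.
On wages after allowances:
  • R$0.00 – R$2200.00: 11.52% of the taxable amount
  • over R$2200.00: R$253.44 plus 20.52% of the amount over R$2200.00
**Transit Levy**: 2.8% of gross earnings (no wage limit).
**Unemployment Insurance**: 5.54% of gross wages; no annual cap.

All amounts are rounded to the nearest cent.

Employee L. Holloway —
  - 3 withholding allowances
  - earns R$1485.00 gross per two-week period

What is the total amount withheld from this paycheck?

Territorial Income Tax: taxable = R$1485.00 − 3×R$440.00 = R$165.00
  11.52% × R$165.00 = R$19.01
Transit Levy: 2.8% × R$1485.00 = R$41.58
Unemployment Insurance: 5.54% × R$1485.00 = R$82.27
Total: R$19.01 + R$41.58 + R$82.27 = R$142.86

R$142.86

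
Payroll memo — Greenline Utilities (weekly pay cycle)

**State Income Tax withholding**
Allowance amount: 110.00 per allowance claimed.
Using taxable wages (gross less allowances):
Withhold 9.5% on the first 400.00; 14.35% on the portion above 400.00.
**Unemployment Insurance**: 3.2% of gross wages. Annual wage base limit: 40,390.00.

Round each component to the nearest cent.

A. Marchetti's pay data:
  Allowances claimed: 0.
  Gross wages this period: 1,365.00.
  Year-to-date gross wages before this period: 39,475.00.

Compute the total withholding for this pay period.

State Income Tax: taxable = 1,365.00
  38.00 + 14.35% × (1,365.00 − 400.00) = 38.00 + 14.35% × 965.00 = 176.48
Unemployment Insurance: cap 40,390.00 − YTD 39,475.00 = 915.00 subject; 3.2% × 915.00 = 29.28
Total: 176.48 + 29.28 = 205.76

205.76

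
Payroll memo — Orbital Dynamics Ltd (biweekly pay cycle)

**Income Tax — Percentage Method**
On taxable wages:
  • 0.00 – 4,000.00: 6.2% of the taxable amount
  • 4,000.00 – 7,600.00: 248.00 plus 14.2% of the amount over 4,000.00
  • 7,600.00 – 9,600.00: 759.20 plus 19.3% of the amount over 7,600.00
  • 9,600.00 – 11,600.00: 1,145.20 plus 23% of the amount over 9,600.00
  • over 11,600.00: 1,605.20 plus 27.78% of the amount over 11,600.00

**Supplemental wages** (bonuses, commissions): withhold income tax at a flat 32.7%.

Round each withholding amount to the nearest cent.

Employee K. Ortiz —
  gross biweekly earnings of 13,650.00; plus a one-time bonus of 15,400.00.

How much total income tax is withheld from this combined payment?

Income Tax: taxable = 13,650.00
  1,605.20 + 27.78% × (13,650.00 − 11,600.00) = 1,605.20 + 27.78% × 2,050.00 = 2,174.69
Supplemental (32.7% flat on bonus): 32.7% × 15,400.00 = 5,035.80
Total income tax: 2,174.69 + 5,035.80 = 7,210.49

7,210.49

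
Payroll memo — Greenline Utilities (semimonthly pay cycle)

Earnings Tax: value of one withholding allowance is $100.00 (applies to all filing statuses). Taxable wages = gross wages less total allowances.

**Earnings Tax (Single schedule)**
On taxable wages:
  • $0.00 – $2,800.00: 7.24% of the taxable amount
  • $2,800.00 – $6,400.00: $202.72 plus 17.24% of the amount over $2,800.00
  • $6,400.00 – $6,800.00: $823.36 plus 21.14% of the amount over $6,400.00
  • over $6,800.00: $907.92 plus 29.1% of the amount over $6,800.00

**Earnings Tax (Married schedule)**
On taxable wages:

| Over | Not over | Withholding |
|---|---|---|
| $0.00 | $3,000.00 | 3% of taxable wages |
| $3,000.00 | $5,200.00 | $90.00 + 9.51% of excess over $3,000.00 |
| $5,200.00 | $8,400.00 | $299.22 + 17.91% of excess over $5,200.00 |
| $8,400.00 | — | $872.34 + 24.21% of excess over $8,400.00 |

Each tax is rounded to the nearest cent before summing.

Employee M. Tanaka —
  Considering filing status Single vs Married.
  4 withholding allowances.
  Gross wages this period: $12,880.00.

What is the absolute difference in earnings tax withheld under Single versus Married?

Earnings Tax (Single): taxable = $12,880.00 − 4×$100.00 = $12,480.00
  $907.92 + 29.1% × ($12,480.00 − $6,800.00) = $907.92 + 29.1% × $5,680.00 = $2,560.80
Earnings Tax (Married): taxable = $12,880.00 − 4×$100.00 = $12,480.00
  $872.34 + 24.21% × ($12,480.00 − $8,400.00) = $872.34 + 24.21% × $4,080.00 = $1,860.11
Difference: |$2,560.80 − $1,860.11| = $700.69 (higher under Single)

$700.69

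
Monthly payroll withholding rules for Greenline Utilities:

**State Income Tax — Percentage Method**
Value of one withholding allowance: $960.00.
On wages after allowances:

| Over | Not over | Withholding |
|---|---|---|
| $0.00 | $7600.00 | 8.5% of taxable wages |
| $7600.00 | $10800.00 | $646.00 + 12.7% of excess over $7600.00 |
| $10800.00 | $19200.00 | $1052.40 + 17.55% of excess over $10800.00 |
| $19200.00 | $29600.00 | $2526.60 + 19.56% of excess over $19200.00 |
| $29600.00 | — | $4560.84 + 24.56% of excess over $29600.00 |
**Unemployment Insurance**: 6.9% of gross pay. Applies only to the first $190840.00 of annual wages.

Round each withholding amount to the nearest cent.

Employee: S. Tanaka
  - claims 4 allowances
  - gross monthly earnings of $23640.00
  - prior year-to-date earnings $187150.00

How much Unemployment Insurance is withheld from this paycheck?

Unemployment Insurance: cap $190840.00 − YTD $187150.00 = $3690.00 subject; 6.9% × $3690.00 = $254.61

$254.61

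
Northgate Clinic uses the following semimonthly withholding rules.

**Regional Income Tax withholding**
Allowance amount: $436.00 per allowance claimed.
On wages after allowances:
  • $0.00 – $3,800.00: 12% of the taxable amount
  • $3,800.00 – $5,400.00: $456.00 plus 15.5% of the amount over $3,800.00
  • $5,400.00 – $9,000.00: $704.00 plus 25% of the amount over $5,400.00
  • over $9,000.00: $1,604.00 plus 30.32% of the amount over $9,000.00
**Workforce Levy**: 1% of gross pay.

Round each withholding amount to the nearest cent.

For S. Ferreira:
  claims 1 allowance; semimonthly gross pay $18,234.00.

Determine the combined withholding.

Regional Income Tax: taxable = $18,234.00 − 1×$436.00 = $17,798.00
  $1,604.00 + 30.32% × ($17,798.00 − $9,000.00) = $1,604.00 + 30.32% × $8,798.00 = $4,271.55
Workforce Levy: 1% × $18,234.00 = $182.34
Total: $4,271.55 + $182.34 = $4,453.89

$4,453.89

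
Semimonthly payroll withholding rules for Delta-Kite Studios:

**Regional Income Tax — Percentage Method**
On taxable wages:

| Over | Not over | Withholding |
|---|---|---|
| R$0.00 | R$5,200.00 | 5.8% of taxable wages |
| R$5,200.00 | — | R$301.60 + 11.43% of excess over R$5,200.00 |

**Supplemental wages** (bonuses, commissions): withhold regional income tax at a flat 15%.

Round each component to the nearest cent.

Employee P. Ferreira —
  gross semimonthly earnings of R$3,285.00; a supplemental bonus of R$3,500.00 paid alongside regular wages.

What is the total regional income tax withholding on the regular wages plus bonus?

Regional Income Tax: taxable = R$3,285.00
  5.8% × R$3,285.00 = R$190.53
Supplemental (15% flat on bonus): 15% × R$3,500.00 = R$525.00
Total regional income tax: R$190.53 + R$525.00 = R$715.53

R$715.53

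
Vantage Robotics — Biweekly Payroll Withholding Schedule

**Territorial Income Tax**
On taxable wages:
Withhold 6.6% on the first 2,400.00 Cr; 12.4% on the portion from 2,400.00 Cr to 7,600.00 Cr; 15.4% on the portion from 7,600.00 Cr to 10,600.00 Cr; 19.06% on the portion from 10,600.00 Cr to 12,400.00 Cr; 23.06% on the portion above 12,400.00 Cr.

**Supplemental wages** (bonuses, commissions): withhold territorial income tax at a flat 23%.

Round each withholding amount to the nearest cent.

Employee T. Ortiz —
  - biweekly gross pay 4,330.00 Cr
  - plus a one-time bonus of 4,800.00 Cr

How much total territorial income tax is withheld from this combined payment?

Territorial Income Tax: taxable = 4,330.00 Cr
  158.40 Cr + 12.4% × (4,330.00 Cr − 2,400.00 Cr) = 158.40 Cr + 12.4% × 1,930.00 Cr = 397.72 Cr
Supplemental (23% flat on bonus): 23% × 4,800.00 Cr = 1,104.00 Cr
Total territorial income tax: 397.72 Cr + 1,104.00 Cr = 1,501.72 Cr

1,501.72 Cr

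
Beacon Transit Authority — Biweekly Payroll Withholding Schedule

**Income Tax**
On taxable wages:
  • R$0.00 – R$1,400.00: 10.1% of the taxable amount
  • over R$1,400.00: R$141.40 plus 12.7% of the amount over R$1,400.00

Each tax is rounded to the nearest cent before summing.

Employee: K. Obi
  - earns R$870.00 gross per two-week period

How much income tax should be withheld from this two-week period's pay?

Income Tax: taxable = R$870.00
  10.1% × R$870.00 = R$87.87

R$87.87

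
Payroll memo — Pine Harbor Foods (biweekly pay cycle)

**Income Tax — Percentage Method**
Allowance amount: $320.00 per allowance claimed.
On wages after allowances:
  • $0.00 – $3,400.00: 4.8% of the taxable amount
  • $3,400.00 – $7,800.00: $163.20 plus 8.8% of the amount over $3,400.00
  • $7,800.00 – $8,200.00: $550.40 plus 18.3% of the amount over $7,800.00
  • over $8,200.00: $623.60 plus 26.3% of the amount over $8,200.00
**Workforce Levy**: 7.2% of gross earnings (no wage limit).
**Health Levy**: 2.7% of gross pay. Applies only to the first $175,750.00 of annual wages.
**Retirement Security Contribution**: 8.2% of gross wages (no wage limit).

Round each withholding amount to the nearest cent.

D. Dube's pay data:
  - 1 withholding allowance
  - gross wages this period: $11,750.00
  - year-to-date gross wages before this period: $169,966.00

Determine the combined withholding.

Income Tax: taxable = $11,750.00 − 1×$320.00 = $11,430.00
  $623.60 + 26.3% × ($11,430.00 − $8,200.00) = $623.60 + 26.3% × $3,230.00 = $1,473.09
Workforce Levy: 7.2% × $11,750.00 = $846.00
Health Levy: cap $175,750.00 − YTD $169,966.00 = $5,784.00 subject; 2.7% × $5,784.00 = $156.17
Retirement Security Contribution: 8.2% × $11,750.00 = $963.50
Total: $1,473.09 + $846.00 + $156.17 + $963.50 = $3,438.76

$3,438.76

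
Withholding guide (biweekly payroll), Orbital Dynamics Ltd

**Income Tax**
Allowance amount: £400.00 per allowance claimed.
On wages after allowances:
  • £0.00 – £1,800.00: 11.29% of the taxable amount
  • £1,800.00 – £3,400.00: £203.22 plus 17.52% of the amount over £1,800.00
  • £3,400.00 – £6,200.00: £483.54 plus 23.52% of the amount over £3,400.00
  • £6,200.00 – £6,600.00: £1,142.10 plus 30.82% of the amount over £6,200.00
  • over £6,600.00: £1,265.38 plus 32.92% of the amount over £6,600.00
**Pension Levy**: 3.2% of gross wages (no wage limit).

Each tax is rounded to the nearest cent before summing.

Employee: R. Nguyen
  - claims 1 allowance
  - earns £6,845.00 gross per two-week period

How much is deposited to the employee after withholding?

£5,408.35

Income Tax: taxable = £6,845.00 − 1×£400.00 = £6,445.00
  £1,142.10 + 30.82% × (£6,445.00 − £6,200.00) = £1,142.10 + 30.82% × £245.00 = £1,217.61
Pension Levy: 3.2% × £6,845.00 = £219.04
Total withheld: £1,217.61 + £219.04 = £1,436.65
Net pay: £6,845.00 − £1,436.65 = £5,408.35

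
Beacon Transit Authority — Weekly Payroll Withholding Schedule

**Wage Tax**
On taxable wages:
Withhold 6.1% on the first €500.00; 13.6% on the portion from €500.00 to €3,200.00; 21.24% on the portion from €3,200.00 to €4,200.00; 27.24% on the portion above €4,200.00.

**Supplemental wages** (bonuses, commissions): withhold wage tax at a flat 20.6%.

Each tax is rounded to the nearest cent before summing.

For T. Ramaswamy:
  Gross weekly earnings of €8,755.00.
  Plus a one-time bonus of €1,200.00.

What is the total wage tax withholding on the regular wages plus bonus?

€2,098.08

Wage Tax: taxable = €8,755.00
  €610.10 + 27.24% × (€8,755.00 − €4,200.00) = €610.10 + 27.24% × €4,555.00 = €1,850.88
Supplemental (20.6% flat on bonus): 20.6% × €1,200.00 = €247.20
Total wage tax: €1,850.88 + €247.20 = €2,098.08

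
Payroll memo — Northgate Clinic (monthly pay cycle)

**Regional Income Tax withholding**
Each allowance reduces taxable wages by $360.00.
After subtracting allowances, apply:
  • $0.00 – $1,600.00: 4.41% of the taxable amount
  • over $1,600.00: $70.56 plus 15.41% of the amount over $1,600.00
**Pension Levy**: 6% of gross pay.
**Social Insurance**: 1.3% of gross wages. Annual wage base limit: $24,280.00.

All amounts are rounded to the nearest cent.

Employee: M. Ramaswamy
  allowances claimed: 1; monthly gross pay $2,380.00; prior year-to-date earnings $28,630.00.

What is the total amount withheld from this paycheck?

$278.08

Regional Income Tax: taxable = $2,380.00 − 1×$360.00 = $2,020.00
  $70.56 + 15.41% × ($2,020.00 − $1,600.00) = $70.56 + 15.41% × $420.00 = $135.28
Pension Levy: 6% × $2,380.00 = $142.80
Social Insurance: YTD $28,630.00 ≥ cap $24,280.00 → $0.00
Total: $135.28 + $142.80 + $0.00 = $278.08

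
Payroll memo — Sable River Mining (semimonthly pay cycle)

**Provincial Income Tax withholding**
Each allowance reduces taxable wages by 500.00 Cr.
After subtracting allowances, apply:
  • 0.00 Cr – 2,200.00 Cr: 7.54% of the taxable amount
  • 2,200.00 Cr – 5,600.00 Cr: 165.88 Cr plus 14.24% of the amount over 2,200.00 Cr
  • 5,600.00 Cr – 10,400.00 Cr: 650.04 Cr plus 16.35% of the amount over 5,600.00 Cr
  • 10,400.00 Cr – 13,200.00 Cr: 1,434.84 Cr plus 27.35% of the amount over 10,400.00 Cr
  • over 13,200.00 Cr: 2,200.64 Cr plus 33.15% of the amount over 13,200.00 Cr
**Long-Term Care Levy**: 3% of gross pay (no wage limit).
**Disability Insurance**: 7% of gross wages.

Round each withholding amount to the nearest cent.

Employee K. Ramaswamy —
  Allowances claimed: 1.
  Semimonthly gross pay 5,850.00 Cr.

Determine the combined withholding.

Provincial Income Tax: taxable = 5,850.00 Cr − 1×500.00 Cr = 5,350.00 Cr
  165.88 Cr + 14.24% × (5,350.00 Cr − 2,200.00 Cr) = 165.88 Cr + 14.24% × 3,150.00 Cr = 614.44 Cr
Long-Term Care Levy: 3% × 5,850.00 Cr = 175.50 Cr
Disability Insurance: 7% × 5,850.00 Cr = 409.50 Cr
Total: 614.44 Cr + 175.50 Cr + 409.50 Cr = 1,199.44 Cr

1,199.44 Cr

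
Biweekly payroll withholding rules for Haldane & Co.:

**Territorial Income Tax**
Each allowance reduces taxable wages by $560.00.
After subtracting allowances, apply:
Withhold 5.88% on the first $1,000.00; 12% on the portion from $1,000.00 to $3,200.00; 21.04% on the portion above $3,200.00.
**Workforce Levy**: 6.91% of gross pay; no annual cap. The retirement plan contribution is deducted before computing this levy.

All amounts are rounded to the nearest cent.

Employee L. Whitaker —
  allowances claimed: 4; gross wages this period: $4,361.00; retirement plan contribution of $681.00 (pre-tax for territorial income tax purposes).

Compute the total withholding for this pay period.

Territorial Income Tax: taxable = $4,361.00 − $681.00 − 4×$560.00 = $1,440.00
  $58.80 + 12% × ($1,440.00 − $1,000.00) = $58.80 + 12% × $440.00 = $111.60
Workforce Levy: 6.91% × $3,680.00 = $254.29
Total: $111.60 + $254.29 = $365.89

$365.89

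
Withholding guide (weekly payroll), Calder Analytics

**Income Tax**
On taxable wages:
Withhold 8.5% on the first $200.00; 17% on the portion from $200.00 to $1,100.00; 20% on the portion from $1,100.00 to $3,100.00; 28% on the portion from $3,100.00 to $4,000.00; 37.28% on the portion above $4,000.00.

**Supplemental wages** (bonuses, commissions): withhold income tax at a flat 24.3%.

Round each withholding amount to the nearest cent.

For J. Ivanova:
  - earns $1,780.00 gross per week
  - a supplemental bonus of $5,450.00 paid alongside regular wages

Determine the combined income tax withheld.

Income Tax: taxable = $1,780.00
  $170.00 + 20% × ($1,780.00 − $1,100.00) = $170.00 + 20% × $680.00 = $306.00
Supplemental (24.3% flat on bonus): 24.3% × $5,450.00 = $1,324.35
Total income tax: $306.00 + $1,324.35 = $1,630.35

$1,630.35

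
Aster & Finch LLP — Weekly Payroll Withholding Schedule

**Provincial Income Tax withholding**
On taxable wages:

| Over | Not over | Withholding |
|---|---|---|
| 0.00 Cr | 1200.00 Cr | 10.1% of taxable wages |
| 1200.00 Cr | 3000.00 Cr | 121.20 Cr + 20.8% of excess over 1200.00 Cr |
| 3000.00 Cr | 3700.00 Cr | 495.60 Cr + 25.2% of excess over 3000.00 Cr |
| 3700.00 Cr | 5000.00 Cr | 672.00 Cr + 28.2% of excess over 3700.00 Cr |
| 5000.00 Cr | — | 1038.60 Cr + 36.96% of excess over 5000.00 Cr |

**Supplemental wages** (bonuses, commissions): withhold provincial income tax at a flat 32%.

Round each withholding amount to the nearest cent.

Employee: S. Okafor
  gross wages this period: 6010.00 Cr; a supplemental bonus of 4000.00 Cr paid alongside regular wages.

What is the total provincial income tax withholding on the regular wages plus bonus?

2691.90 Cr

Provincial Income Tax: taxable = 6010.00 Cr
  1038.60 Cr + 36.96% × (6010.00 Cr − 5000.00 Cr) = 1038.60 Cr + 36.96% × 1010.00 Cr = 1411.90 Cr
Supplemental (32% flat on bonus): 32% × 4000.00 Cr = 1280.00 Cr
Total provincial income tax: 1411.90 Cr + 1280.00 Cr = 2691.90 Cr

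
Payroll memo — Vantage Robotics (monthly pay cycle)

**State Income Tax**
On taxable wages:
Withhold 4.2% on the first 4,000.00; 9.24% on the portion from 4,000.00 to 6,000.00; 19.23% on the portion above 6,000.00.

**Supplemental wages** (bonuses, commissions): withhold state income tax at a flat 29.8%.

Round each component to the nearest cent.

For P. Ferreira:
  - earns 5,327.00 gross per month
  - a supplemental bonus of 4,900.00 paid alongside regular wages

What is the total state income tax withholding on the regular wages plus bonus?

1,750.81

State Income Tax: taxable = 5,327.00
  168.00 + 9.24% × (5,327.00 − 4,000.00) = 168.00 + 9.24% × 1,327.00 = 290.61
Supplemental (29.8% flat on bonus): 29.8% × 4,900.00 = 1,460.20
Total state income tax: 290.61 + 1,460.20 = 1,750.81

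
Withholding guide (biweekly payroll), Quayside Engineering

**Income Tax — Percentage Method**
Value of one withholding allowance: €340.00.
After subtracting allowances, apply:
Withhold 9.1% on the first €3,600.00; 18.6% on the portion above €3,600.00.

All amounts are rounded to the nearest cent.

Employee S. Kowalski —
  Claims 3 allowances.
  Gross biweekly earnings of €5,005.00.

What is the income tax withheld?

Income Tax: taxable = €5,005.00 − 3×€340.00 = €3,985.00
  €327.60 + 18.6% × (€3,985.00 − €3,600.00) = €327.60 + 18.6% × €385.00 = €399.21

€399.21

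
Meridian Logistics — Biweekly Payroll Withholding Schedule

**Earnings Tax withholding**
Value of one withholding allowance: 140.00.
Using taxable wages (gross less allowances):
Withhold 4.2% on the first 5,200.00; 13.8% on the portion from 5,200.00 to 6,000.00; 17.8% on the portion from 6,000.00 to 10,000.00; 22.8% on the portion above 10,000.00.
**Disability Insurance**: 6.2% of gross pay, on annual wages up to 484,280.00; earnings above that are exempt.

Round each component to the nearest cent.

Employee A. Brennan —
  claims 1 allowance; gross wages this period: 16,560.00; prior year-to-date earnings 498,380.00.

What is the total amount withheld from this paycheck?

Earnings Tax: taxable = 16,560.00 − 1×140.00 = 16,420.00
  1,040.80 + 22.8% × (16,420.00 − 10,000.00) = 1,040.80 + 22.8% × 6,420.00 = 2,504.56
Disability Insurance: YTD 498,380.00 ≥ cap 484,280.00 → 0.00
Total: 2,504.56 + 0.00 = 2,504.56

2,504.56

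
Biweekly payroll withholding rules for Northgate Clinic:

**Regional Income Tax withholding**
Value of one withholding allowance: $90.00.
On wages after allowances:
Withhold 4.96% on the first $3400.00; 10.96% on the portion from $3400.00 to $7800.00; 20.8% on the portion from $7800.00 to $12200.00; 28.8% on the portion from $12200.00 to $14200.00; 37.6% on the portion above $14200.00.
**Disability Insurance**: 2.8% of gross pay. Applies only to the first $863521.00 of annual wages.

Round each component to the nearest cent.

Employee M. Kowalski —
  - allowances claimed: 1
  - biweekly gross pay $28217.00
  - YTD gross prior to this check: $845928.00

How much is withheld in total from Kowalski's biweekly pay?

$7871.23

Regional Income Tax: taxable = $28217.00 − 1×$90.00 = $28127.00
  $2142.08 + 37.6% × ($28127.00 − $14200.00) = $2142.08 + 37.6% × $13927.00 = $7378.63
Disability Insurance: cap $863521.00 − YTD $845928.00 = $17593.00 subject; 2.8% × $17593.00 = $492.60
Total: $7378.63 + $492.60 = $7871.23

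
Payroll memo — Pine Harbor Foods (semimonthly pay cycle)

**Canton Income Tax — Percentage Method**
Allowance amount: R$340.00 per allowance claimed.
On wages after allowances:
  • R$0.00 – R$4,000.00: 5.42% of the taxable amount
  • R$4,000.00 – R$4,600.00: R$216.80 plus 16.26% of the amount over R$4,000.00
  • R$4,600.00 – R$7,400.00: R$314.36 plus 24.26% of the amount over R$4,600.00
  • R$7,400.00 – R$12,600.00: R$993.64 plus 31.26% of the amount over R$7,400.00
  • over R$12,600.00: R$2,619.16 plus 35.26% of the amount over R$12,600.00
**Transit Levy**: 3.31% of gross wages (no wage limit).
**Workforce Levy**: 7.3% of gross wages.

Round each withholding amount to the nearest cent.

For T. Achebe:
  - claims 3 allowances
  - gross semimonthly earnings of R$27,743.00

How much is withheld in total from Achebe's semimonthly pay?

Canton Income Tax: taxable = R$27,743.00 − 3×R$340.00 = R$26,723.00
  R$2,619.16 + 35.26% × (R$26,723.00 − R$12,600.00) = R$2,619.16 + 35.26% × R$14,123.00 = R$7,598.93
Transit Levy: 3.31% × R$27,743.00 = R$918.29
Workforce Levy: 7.3% × R$27,743.00 = R$2,025.24
Total: R$7,598.93 + R$918.29 + R$2,025.24 = R$10,542.46

R$10,542.46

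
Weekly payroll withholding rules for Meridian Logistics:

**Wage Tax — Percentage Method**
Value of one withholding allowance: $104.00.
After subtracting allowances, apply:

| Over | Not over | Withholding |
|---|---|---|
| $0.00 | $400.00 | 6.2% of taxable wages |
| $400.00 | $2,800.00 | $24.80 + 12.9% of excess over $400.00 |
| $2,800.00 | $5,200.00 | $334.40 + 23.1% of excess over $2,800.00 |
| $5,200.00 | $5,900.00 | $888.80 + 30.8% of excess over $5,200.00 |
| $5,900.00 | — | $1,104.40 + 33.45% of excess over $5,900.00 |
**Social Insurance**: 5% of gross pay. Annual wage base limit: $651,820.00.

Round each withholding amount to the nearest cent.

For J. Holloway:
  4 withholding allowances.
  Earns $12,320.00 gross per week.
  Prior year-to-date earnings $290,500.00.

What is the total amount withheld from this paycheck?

$3,728.74

Wage Tax: taxable = $12,320.00 − 4×$104.00 = $11,904.00
  $1,104.40 + 33.45% × ($11,904.00 − $5,900.00) = $1,104.40 + 33.45% × $6,004.00 = $3,112.74
Social Insurance: 5% × $12,320.00 = $616.00
Total: $3,112.74 + $616.00 = $3,728.74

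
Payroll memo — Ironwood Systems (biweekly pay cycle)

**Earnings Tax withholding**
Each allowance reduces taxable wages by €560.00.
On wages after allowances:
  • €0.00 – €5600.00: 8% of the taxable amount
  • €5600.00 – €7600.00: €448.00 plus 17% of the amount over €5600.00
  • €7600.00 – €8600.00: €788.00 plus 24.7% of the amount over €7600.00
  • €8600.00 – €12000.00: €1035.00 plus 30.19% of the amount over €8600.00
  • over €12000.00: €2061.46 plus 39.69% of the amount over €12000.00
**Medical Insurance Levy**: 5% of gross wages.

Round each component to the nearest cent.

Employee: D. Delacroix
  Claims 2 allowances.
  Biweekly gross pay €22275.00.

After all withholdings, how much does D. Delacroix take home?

€15466.17

Earnings Tax: taxable = €22275.00 − 2×€560.00 = €21155.00
  €2061.46 + 39.69% × (€21155.00 − €12000.00) = €2061.46 + 39.69% × €9155.00 = €5695.08
Medical Insurance Levy: 5% × €22275.00 = €1113.75
Total withheld: €5695.08 + €1113.75 = €6808.83
Net pay: €22275.00 − €6808.83 = €15466.17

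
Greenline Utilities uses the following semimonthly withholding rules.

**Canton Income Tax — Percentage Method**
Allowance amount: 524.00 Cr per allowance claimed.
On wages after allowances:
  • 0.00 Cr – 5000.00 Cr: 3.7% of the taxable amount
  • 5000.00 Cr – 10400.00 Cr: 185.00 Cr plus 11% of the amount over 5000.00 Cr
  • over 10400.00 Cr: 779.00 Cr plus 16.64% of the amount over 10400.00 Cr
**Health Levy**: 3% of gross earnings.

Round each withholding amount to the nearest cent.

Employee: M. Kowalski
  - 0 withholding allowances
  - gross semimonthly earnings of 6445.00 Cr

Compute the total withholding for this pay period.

537.30 Cr

Canton Income Tax: taxable = 6445.00 Cr
  185.00 Cr + 11% × (6445.00 Cr − 5000.00 Cr) = 185.00 Cr + 11% × 1445.00 Cr = 343.95 Cr
Health Levy: 3% × 6445.00 Cr = 193.35 Cr
Total: 343.95 Cr + 193.35 Cr = 537.30 Cr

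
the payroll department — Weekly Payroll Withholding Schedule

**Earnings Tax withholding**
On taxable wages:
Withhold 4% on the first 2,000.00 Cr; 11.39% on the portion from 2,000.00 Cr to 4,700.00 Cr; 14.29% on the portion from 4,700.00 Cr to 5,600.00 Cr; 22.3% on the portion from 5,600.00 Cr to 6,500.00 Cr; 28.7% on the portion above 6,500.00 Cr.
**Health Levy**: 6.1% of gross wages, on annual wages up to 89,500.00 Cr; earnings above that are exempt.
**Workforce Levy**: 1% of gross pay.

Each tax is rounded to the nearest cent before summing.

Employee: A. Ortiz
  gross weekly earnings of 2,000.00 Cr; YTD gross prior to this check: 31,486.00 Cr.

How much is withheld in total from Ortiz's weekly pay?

222.00 Cr

Earnings Tax: taxable = 2,000.00 Cr
  4% × 2,000.00 Cr = 80.00 Cr
Health Levy: 6.1% × 2,000.00 Cr = 122.00 Cr
Workforce Levy: 1% × 2,000.00 Cr = 20.00 Cr
Total: 80.00 Cr + 122.00 Cr + 20.00 Cr = 222.00 Cr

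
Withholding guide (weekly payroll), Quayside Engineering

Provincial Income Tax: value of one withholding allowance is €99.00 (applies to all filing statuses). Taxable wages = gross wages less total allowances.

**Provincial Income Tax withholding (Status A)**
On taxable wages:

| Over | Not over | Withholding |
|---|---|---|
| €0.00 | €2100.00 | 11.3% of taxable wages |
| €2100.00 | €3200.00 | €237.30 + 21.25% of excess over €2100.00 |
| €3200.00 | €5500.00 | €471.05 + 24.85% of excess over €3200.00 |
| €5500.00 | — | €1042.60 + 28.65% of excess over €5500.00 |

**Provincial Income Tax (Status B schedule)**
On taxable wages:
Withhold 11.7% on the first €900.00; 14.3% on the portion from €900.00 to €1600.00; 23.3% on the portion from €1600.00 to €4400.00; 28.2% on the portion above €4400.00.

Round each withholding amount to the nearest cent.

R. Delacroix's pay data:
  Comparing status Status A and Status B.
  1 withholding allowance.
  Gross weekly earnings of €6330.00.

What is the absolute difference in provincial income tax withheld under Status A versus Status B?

€122.11

Provincial Income Tax (Status A): taxable = €6330.00 − 1×€99.00 = €6231.00
  €1042.60 + 28.65% × (€6231.00 − €5500.00) = €1042.60 + 28.65% × €731.00 = €1252.03
Provincial Income Tax (Status B): taxable = €6330.00 − 1×€99.00 = €6231.00
  €857.80 + 28.2% × (€6231.00 − €4400.00) = €857.80 + 28.2% × €1831.00 = €1374.14
Difference: |€1252.03 − €1374.14| = €122.11 (higher under Status B)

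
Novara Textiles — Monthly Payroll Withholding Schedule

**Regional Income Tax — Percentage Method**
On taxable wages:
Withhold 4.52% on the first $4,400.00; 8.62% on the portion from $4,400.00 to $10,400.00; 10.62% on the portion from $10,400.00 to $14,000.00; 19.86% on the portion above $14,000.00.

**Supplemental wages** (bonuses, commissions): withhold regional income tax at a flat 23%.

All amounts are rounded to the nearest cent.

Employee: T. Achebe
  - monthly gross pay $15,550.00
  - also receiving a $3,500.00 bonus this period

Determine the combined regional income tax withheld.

$2,211.23

Regional Income Tax: taxable = $15,550.00
  $1,098.40 + 19.86% × ($15,550.00 − $14,000.00) = $1,098.40 + 19.86% × $1,550.00 = $1,406.23
Supplemental (23% flat on bonus): 23% × $3,500.00 = $805.00
Total regional income tax: $1,406.23 + $805.00 = $2,211.23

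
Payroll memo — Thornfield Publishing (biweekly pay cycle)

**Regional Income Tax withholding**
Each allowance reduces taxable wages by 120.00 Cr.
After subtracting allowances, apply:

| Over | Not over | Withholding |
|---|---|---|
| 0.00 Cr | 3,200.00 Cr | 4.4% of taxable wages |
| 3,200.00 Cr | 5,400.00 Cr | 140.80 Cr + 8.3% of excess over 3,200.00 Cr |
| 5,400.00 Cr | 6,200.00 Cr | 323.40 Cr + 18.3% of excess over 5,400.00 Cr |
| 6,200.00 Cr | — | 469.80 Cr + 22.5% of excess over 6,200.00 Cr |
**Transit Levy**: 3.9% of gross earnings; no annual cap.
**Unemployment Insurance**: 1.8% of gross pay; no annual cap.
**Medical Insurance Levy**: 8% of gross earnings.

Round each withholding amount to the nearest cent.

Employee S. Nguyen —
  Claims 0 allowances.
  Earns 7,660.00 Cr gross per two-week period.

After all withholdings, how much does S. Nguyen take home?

5,812.28 Cr

Regional Income Tax: taxable = 7,660.00 Cr
  469.80 Cr + 22.5% × (7,660.00 Cr − 6,200.00 Cr) = 469.80 Cr + 22.5% × 1,460.00 Cr = 798.30 Cr
Transit Levy: 3.9% × 7,660.00 Cr = 298.74 Cr
Unemployment Insurance: 1.8% × 7,660.00 Cr = 137.88 Cr
Medical Insurance Levy: 8% × 7,660.00 Cr = 612.80 Cr
Total withheld: 798.30 Cr + 298.74 Cr + 137.88 Cr + 612.80 Cr = 1,847.72 Cr
Net pay: 7,660.00 Cr − 1,847.72 Cr = 5,812.28 Cr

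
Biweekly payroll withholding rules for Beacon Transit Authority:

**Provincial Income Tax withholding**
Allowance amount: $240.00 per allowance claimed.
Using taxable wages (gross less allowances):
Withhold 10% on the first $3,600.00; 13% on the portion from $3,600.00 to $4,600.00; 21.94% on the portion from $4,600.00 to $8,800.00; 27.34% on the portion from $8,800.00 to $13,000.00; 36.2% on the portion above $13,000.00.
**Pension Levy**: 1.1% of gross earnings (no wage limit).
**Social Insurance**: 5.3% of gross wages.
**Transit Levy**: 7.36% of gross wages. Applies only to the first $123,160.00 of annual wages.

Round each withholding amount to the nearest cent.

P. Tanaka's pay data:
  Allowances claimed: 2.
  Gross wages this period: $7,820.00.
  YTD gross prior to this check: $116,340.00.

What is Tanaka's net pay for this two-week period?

$5,726.41

Provincial Income Tax: taxable = $7,820.00 − 2×$240.00 = $7,340.00
  $490.00 + 21.94% × ($7,340.00 − $4,600.00) = $490.00 + 21.94% × $2,740.00 = $1,091.16
Pension Levy: 1.1% × $7,820.00 = $86.02
Social Insurance: 5.3% × $7,820.00 = $414.46
Transit Levy: cap $123,160.00 − YTD $116,340.00 = $6,820.00 subject; 7.36% × $6,820.00 = $501.95
Total withheld: $1,091.16 + $86.02 + $414.46 + $501.95 = $2,093.59
Net pay: $7,820.00 − $2,093.59 = $5,726.41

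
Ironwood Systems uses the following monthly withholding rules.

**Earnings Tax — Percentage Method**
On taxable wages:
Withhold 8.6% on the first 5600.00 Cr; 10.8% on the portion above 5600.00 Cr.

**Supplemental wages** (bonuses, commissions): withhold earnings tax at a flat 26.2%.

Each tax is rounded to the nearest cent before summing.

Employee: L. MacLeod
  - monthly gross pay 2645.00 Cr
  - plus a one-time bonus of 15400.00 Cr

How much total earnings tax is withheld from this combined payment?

4262.27 Cr

Earnings Tax: taxable = 2645.00 Cr
  8.6% × 2645.00 Cr = 227.47 Cr
Supplemental (26.2% flat on bonus): 26.2% × 15400.00 Cr = 4034.80 Cr
Total earnings tax: 227.47 Cr + 4034.80 Cr = 4262.27 Cr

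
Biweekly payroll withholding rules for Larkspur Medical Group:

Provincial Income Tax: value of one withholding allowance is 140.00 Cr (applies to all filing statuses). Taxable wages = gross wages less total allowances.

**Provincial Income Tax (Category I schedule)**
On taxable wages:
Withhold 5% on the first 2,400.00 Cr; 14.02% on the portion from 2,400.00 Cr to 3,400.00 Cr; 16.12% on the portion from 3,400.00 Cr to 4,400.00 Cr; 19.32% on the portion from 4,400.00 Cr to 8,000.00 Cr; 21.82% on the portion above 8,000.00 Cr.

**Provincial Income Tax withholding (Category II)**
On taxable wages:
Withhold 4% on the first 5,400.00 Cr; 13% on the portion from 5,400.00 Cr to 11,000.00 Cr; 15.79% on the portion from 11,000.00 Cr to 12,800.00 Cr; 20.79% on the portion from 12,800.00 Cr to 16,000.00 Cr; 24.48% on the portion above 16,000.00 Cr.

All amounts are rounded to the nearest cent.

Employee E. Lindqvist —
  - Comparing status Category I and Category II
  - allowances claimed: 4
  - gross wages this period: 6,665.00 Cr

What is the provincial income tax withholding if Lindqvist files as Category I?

Provincial Income Tax (Category I): taxable = 6,665.00 Cr − 4×140.00 Cr = 6,105.00 Cr
  421.40 Cr + 19.32% × (6,105.00 Cr − 4,400.00 Cr) = 421.40 Cr + 19.32% × 1,705.00 Cr = 750.81 Cr

750.81 Cr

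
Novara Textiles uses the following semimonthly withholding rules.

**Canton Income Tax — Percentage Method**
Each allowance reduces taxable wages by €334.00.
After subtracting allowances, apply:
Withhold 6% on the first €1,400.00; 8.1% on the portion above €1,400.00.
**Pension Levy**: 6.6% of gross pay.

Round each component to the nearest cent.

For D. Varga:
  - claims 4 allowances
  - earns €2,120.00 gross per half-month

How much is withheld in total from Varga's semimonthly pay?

€186.96

Canton Income Tax: taxable = €2,120.00 − 4×€334.00 = €784.00
  6% × €784.00 = €47.04
Pension Levy: 6.6% × €2,120.00 = €139.92
Total: €47.04 + €139.92 = €186.96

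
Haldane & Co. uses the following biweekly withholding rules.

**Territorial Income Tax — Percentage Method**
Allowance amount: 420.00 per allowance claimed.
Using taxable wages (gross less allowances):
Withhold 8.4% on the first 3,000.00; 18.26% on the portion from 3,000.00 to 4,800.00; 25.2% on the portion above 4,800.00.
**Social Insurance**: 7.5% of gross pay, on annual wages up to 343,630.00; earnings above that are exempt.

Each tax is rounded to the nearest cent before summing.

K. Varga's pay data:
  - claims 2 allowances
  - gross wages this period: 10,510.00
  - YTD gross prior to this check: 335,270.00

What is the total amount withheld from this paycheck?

Territorial Income Tax: taxable = 10,510.00 − 2×420.00 = 9,670.00
  580.68 + 25.2% × (9,670.00 − 4,800.00) = 580.68 + 25.2% × 4,870.00 = 1,807.92
Social Insurance: cap 343,630.00 − YTD 335,270.00 = 8,360.00 subject; 7.5% × 8,360.00 = 627.00
Total: 1,807.92 + 627.00 = 2,434.92

2,434.92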